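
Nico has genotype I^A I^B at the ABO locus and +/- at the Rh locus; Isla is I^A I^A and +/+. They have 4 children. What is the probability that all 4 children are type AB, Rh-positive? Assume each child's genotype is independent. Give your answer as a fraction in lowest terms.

1/16

ABO cross I^A I^B × I^A I^A → 1/2 A, 1/2 AB.
Rh cross +/- × +/+ → 1 Rh+; so P(type AB, Rh-positive) = 1/2 × 1 = 1/2 per child.
All 4 independent: (1/2)^4 = 1/16.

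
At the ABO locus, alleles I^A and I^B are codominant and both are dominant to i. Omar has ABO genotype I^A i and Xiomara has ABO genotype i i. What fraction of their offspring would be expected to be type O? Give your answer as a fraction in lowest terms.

ABO cross I^A i × i i → offspring phenotypes: 1/2 O, 1/2 A.
So P(type O) = 1/2.

1/2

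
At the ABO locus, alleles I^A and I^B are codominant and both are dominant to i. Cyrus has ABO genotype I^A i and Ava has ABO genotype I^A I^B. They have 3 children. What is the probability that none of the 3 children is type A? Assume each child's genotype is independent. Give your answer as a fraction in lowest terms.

1/8

ABO cross I^A i × I^A I^B → 1/2 A, 1/4 B, 1/4 AB.
So P(type A) = 1/2 per child.
P(not type A) = 1/2 for one child; (1/2)^3 = 1/8.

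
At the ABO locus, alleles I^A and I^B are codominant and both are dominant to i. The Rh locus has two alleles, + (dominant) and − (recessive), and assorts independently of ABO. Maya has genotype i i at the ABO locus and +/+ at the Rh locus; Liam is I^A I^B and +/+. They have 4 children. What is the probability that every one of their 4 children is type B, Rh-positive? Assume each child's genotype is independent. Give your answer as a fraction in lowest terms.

1/16

ABO cross i i × I^A I^B → 1/2 A, 1/2 B.
Rh cross +/+ × +/+ → 1 Rh+; so P(type B, Rh-positive) = 1/2 × 1 = 1/2 per child.
All 4 independent: (1/2)^4 = 1/16.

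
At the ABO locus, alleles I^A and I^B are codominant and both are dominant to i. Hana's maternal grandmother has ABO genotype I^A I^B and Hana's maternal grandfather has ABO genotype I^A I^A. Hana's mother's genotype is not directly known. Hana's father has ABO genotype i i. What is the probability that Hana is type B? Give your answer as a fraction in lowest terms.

Hana's mother's ABO genotype from I^A I^B × I^A I^A: 1/2 I^A I^A, 1/2 I^A I^B.
Crossing each possibility with the father i i and summing P(type B): 1/2·0 + 1/2·1/2 = 1/4.

1/4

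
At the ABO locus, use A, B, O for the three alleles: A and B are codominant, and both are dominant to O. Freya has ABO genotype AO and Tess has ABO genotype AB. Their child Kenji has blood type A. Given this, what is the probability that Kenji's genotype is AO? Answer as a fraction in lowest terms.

Cross AO × AB → 1/4 AA, 1/4 AB, 1/4 AO, 1/4 BO.
Type-A genotypes among offspring: AA (1/4), AO (1/4); total 1/2.
P(AO | type A) = (1/4) / (1/2) = 1/2.

1/2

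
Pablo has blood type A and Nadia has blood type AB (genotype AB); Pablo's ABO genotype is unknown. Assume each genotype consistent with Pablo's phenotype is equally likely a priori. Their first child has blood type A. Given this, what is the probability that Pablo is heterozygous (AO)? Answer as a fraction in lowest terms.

1/2

Possible genotypes: Pablo ∈ {AA, AO}; Nadia ∈ {AB}.
Weight each parental genotype pair by prior × P(type-A child):
  AA × AB: posterior weight 1/2.
  AO × AB: posterior weight 1/2.
Sum the posterior weight over pairs where Pablo is AO: 1/2.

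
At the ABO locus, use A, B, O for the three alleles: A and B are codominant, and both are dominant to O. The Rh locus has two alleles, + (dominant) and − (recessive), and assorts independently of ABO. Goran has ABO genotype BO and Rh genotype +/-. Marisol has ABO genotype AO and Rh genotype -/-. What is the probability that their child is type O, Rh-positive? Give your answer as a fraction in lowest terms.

1/8

ABO cross BO × AO → offspring phenotypes: 1/4 O, 1/4 A, 1/4 B, 1/4 AB.
Rh cross +/- × -/- → 1/2 Rh+, 1/2 Rh-.
Independent loci: P(type O, Rh-positive) = 1/4 × 1/2 = 1/8.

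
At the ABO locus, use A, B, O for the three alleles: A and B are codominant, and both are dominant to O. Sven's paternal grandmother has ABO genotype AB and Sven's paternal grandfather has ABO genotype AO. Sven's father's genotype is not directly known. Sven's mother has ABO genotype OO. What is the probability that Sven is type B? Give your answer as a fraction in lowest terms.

Sven's father's ABO genotype from AB × AO: 1/4 AA, 1/4 AB, 1/4 AO, 1/4 BO.
Crossing each possibility with the mother OO and summing P(type B): 1/4·0 + 1/4·1/2 + 1/4·0 + 1/4·1/2 = 1/4.

1/4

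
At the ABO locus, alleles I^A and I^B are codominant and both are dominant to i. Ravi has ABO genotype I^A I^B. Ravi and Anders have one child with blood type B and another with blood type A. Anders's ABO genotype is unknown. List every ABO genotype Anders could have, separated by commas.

For each candidate genotype of Anders, check whether crossing it with I^A I^B can produce every observed child phenotype.
  I^A I^A → possible child types {A, AB} ✗
  I^A I^B → possible child types {A, B, AB} ✓
  I^A i → possible child types {A, B, AB} ✓
  I^B I^B → possible child types {B, AB} ✗
  I^B i → possible child types {A, B, AB} ✓
  i i → possible child types {A, B} ✓

I^A I^B, I^A i, I^B i, i i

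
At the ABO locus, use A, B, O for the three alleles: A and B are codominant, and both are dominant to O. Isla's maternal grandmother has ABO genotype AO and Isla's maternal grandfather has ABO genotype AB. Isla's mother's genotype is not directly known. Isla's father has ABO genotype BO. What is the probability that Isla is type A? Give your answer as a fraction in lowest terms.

Isla's mother's ABO genotype from AO × AB: 1/4 AA, 1/4 AB, 1/4 AO, 1/4 BO.
Crossing each possibility with the father BO and summing P(type A): 1/4·1/2 + 1/4·1/4 + 1/4·1/4 + 1/4·0 = 1/4.

1/4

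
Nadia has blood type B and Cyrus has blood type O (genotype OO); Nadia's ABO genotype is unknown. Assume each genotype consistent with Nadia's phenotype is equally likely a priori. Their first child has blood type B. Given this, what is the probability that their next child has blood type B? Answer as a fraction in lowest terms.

Possible genotypes: Nadia ∈ {BB, BO}; Cyrus ∈ {OO}.
Weight each parental genotype pair by prior × P(type-B child):
  BB × OO: posterior weight 2/3; P(next child type B) = 1.
  BO × OO: posterior weight 1/3; P(next child type B) = 1/2.
Weighted sum = 5/6.

5/6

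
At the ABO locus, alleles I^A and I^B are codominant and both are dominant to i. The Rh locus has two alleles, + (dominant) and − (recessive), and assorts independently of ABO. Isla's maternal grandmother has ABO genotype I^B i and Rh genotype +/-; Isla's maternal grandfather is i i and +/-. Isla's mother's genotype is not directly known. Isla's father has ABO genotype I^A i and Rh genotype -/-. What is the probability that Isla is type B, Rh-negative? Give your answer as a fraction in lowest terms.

Isla's mother's ABO genotype from I^B i × i i: 1/2 I^B i, 1/2 i i.
Crossing each possibility with the father I^A i and summing P(type B): 1/2·1/4 + 1/2·0 = 1/8.
Similarly for Rh via the mother's Rh distribution: P(Rh-) = 1/2.
Independent loci: 1/8 × 1/2 = 1/16.

1/16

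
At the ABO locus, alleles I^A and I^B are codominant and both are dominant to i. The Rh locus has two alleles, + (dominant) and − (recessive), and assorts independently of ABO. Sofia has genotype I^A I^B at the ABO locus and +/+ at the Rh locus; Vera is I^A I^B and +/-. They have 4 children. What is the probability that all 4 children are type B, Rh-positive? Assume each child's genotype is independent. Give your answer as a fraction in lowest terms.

1/256

ABO cross I^A I^B × I^A I^B → 1/4 A, 1/4 B, 1/2 AB.
Rh cross +/+ × +/- → 1 Rh+; so P(type B, Rh-positive) = 1/4 × 1 = 1/4 per child.
All 4 independent: (1/4)^4 = 1/256.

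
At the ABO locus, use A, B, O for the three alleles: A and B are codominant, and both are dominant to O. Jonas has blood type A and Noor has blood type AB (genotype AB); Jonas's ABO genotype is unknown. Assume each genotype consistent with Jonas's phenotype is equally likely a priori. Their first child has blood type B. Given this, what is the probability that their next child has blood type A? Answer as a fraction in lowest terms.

1/2

Possible genotypes: Jonas ∈ {AA, AO}; Noor ∈ {AB}.
Weight each parental genotype pair by prior × P(type-B child):
  AO × AB: posterior weight 1; P(next child type A) = 1/2.
Weighted sum = 1/2.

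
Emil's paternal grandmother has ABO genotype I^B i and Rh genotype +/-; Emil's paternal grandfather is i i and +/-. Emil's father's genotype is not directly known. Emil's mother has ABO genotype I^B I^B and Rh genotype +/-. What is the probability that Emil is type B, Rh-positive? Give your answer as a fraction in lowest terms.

3/4

Emil's father's ABO genotype from I^B i × i i: 1/2 I^B i, 1/2 i i.
Crossing each possibility with the mother I^B I^B and summing P(type B): 1/2·1 + 1/2·1 = 1.
Similarly for Rh via the father's Rh distribution: P(Rh+) = 3/4.
Independent loci: 1 × 3/4 = 3/4.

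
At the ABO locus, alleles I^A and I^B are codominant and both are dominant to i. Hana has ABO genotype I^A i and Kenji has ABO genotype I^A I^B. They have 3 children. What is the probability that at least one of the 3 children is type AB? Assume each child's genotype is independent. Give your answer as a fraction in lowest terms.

37/64

ABO cross I^A i × I^A I^B → 1/2 A, 1/4 B, 1/4 AB.
So P(type AB) = 1/4 per child.
P(none) = (3/4)^3 = 27/64; P(at least one) = 1 − 27/64 = 37/64.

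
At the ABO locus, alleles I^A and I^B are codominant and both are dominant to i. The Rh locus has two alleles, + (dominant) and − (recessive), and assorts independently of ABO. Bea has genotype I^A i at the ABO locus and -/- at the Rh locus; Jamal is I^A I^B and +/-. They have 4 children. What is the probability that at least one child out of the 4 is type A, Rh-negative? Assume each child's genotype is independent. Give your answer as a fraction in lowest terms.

ABO cross I^A i × I^A I^B → 1/2 A, 1/4 B, 1/4 AB.
Rh cross -/- × +/- → 1/2 Rh+, 1/2 Rh-; so P(type A, Rh-negative) = 1/2 × 1/2 = 1/4 per child.
P(none) = (3/4)^4 = 81/256; P(at least one) = 1 − 81/256 = 175/256.

175/256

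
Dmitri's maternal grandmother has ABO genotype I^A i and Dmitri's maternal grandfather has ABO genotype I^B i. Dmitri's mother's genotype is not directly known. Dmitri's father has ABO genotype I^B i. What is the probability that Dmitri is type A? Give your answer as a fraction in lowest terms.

1/8

Dmitri's mother's ABO genotype from I^A i × I^B i: 1/4 I^A I^B, 1/4 I^A i, 1/4 I^B i, 1/4 i i.
Crossing each possibility with the father I^B i and summing P(type A): 1/4·1/4 + 1/4·1/4 + 1/4·0 + 1/4·0 = 1/8.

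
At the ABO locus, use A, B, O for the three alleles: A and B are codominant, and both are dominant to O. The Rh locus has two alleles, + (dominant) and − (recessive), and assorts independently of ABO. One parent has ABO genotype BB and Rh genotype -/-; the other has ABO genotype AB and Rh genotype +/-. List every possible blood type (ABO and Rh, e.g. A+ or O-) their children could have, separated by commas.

Gametes from BB × AB give offspring ABO genotypes AB, BB, i.e. phenotypes B, AB.
Rh cross -/- × +/- → phenotypes Rh+, Rh-.
Combining independently: B+, B-, AB+, AB-.

B+, B-, AB+, AB-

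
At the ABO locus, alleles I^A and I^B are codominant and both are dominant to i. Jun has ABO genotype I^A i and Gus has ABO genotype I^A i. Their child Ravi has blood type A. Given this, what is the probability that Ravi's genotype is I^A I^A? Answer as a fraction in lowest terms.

1/3

Cross I^A i × I^A i → 1/4 I^A I^A, 1/2 I^A i, 1/4 i i.
Type-A genotypes among offspring: I^A I^A (1/4), I^A i (1/2); total 3/4.
P(I^A I^A | type A) = (1/4) / (3/4) = 1/3.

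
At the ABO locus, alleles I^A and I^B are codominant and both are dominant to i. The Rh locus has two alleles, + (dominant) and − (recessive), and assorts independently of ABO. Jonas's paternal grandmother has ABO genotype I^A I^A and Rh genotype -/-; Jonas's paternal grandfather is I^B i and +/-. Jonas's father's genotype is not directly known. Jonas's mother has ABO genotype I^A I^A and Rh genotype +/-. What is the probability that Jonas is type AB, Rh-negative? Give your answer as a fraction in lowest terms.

Jonas's father's ABO genotype from I^A I^A × I^B i: 1/2 I^A I^B, 1/2 I^A i.
Crossing each possibility with the mother I^A I^A and summing P(type AB): 1/2·1/2 + 1/2·0 = 1/4.
Similarly for Rh via the father's Rh distribution: P(Rh-) = 3/8.
Independent loci: 1/4 × 3/8 = 3/32.

3/32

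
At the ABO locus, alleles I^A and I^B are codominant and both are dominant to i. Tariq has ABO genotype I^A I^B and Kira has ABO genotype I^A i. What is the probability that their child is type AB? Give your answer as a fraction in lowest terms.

ABO cross I^A I^B × I^A i → offspring phenotypes: 1/2 A, 1/4 B, 1/4 AB.
So P(type AB) = 1/4.

1/4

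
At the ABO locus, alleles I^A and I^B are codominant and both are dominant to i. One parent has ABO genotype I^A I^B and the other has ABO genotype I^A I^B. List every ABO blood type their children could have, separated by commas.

A, B, AB

Gametes from I^A I^B × I^A I^B give offspring ABO genotypes I^A I^A, I^A I^B, I^B I^B, i.e. phenotypes A, B, AB.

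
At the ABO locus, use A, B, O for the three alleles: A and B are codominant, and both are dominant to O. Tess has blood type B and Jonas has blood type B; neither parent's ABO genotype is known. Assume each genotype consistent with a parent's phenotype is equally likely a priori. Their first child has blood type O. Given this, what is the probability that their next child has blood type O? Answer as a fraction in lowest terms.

1/4

Possible genotypes: Tess ∈ {BB, BO}; Jonas ∈ {BB, BO}.
Weight each parental genotype pair by prior × P(type-O child):
  BO × BO: posterior weight 1; P(next child type O) = 1/4.
Weighted sum = 1/4.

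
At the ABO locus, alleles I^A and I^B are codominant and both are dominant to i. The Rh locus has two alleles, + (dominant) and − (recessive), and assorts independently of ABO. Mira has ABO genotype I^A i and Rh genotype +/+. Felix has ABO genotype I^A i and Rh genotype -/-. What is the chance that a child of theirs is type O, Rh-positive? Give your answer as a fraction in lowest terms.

1/4

ABO cross I^A i × I^A i → offspring phenotypes: 1/4 O, 3/4 A.
Rh cross +/+ × -/- → 1 Rh+.
Independent loci: P(type O, Rh-positive) = 1/4 × 1 = 1/4.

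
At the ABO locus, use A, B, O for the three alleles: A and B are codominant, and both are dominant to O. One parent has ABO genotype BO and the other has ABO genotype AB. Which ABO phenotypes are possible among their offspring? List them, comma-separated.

A, B, AB

Gametes from BO × AB give offspring ABO genotypes AB, AO, BB, BO, i.e. phenotypes A, B, AB.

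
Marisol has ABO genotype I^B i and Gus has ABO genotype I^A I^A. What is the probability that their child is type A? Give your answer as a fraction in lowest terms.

1/2

ABO cross I^B i × I^A I^A → offspring phenotypes: 1/2 A, 1/2 AB.
So P(type A) = 1/2.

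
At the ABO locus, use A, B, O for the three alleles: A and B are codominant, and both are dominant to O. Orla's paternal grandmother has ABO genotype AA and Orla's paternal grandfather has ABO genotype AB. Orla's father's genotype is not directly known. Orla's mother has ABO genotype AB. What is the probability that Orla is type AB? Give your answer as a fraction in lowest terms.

1/2

Orla's father's ABO genotype from AA × AB: 1/2 AA, 1/2 AB.
Crossing each possibility with the mother AB and summing P(type AB): 1/2·1/2 + 1/2·1/2 = 1/2.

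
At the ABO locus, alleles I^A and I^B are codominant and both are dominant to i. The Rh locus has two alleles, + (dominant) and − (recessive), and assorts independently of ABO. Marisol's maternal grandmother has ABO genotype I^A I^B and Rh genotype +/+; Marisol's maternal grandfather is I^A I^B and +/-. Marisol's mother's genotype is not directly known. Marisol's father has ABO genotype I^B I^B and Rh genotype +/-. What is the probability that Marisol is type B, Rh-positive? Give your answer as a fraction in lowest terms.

Marisol's mother's ABO genotype from I^A I^B × I^A I^B: 1/4 I^A I^A, 1/2 I^A I^B, 1/4 I^B I^B.
Crossing each possibility with the father I^B I^B and summing P(type B): 1/4·0 + 1/2·1/2 + 1/4·1 = 1/2.
Similarly for Rh via the mother's Rh distribution: P(Rh+) = 7/8.
Independent loci: 1/2 × 7/8 = 7/16.

7/16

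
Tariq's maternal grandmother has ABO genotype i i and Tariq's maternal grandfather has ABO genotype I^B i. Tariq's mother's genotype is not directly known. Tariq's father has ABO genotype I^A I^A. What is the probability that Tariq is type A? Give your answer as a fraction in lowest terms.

3/4

Tariq's mother's ABO genotype from i i × I^B i: 1/2 I^B i, 1/2 i i.
Crossing each possibility with the father I^A I^A and summing P(type A): 1/2·1/2 + 1/2·1 = 3/4.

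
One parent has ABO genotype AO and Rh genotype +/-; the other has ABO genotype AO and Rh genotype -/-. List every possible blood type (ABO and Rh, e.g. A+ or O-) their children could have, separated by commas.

O+, O-, A+, A-

Gametes from AO × AO give offspring ABO genotypes AA, AO, OO, i.e. phenotypes O, A.
Rh cross +/- × -/- → phenotypes Rh+, Rh-.
Combining independently: O+, O-, A+, A-.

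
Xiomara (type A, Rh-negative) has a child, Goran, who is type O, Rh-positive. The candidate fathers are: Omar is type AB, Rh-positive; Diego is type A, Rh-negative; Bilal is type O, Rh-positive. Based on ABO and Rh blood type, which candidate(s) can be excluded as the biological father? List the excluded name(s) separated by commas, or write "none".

Omar, Diego

A candidate is excluded only if no genotype consistent with his phenotype could produce a type O, Rh-positive child with a type A, Rh-negative mother.
Omar (type AB, Rh+): no genotype consistent with that phenotype can produce a type-O Rh+ child with a type-A mother.
Diego (type A, Rh-): no genotype consistent with that phenotype can produce a type-O Rh+ child with a type-A mother.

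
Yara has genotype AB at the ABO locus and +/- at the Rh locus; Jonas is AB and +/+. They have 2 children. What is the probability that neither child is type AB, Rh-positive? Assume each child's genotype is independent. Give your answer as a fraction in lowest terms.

1/4

ABO cross AB × AB → 1/4 A, 1/4 B, 1/2 AB.
Rh cross +/- × +/+ → 1 Rh+; so P(type AB, Rh-positive) = 1/2 × 1 = 1/2 per child.
P(not type AB, Rh-positive) = 1/2 for one child; (1/2)^2 = 1/4.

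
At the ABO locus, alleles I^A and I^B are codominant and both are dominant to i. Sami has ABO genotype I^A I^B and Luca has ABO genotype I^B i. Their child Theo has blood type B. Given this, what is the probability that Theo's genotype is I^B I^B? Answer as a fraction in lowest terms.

1/2

Cross I^A I^B × I^B i → 1/4 I^A I^B, 1/4 I^A i, 1/4 I^B I^B, 1/4 I^B i.
Type-B genotypes among offspring: I^B I^B (1/4), I^B i (1/4); total 1/2.
P(I^B I^B | type B) = (1/4) / (1/2) = 1/2.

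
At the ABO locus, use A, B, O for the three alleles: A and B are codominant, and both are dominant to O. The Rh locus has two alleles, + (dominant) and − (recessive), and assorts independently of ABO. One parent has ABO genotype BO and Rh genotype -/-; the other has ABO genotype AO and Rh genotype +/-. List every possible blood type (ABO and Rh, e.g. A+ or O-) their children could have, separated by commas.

O+, O-, A+, A-, B+, B-, AB+, AB-

Gametes from BO × AO give offspring ABO genotypes AB, AO, BO, OO, i.e. phenotypes O, A, B, AB.
Rh cross -/- × +/- → phenotypes Rh+, Rh-.
Combining independently: O+, O-, A+, A-, B+, B-, AB+, AB-.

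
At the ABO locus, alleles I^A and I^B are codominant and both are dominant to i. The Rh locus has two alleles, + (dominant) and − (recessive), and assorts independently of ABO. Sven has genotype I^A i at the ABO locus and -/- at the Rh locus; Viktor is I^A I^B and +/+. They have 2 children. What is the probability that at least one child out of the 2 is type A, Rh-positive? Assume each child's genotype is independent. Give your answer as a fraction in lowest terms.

ABO cross I^A i × I^A I^B → 1/2 A, 1/4 B, 1/4 AB.
Rh cross -/- × +/+ → 1 Rh+; so P(type A, Rh-positive) = 1/2 × 1 = 1/2 per child.
P(none) = (1/2)^2 = 1/4; P(at least one) = 1 − 1/4 = 3/4.

3/4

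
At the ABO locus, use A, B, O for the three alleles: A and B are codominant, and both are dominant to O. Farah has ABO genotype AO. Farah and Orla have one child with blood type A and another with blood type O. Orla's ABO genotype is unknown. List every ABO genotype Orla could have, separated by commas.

AO, BO, OO

For each candidate genotype of Orla, check whether crossing it with AO can produce every observed child phenotype.
  AA → possible child types {A} ✗
  AB → possible child types {A, B, AB} ✗
  AO → possible child types {O, A} ✓
  BB → possible child types {B, AB} ✗
  BO → possible child types {O, A, B, AB} ✓
  OO → possible child types {O, A} ✓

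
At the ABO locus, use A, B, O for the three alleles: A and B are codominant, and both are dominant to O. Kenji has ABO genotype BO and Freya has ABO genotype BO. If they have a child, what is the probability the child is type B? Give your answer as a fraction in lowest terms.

ABO cross BO × BO → offspring phenotypes: 1/4 O, 3/4 B.
So P(type B) = 3/4.

3/4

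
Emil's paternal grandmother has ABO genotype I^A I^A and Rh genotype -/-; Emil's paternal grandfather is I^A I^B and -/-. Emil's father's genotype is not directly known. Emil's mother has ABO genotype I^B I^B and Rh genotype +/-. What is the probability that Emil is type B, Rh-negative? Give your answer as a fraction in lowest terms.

1/8

Emil's father's ABO genotype from I^A I^A × I^A I^B: 1/2 I^A I^A, 1/2 I^A I^B.
Crossing each possibility with the mother I^B I^B and summing P(type B): 1/2·0 + 1/2·1/2 = 1/4.
Similarly for Rh via the father's Rh distribution: P(Rh-) = 1/2.
Independent loci: 1/4 × 1/2 = 1/8.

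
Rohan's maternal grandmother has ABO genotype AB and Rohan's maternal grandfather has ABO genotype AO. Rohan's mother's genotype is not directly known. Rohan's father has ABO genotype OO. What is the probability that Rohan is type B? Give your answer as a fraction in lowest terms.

Rohan's mother's ABO genotype from AB × AO: 1/4 AA, 1/4 AB, 1/4 AO, 1/4 BO.
Crossing each possibility with the father OO and summing P(type B): 1/4·0 + 1/4·1/2 + 1/4·0 + 1/4·1/2 = 1/4.

1/4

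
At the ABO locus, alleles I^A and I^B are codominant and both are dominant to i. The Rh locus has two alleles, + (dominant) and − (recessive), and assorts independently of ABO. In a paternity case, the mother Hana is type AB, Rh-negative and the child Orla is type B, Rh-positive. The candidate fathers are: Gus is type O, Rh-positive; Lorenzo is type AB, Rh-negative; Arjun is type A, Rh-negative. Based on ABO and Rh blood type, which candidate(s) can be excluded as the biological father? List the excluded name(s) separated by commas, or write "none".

A candidate is excluded only if no genotype consistent with his phenotype could produce a type B, Rh-positive child with a type AB, Rh-negative mother.
Lorenzo (type AB, Rh-): no genotype consistent with that phenotype can produce a type-B Rh+ child with a type-AB mother.
Arjun (type A, Rh-): no genotype consistent with that phenotype can produce a type-B Rh+ child with a type-AB mother.

Lorenzo, Arjun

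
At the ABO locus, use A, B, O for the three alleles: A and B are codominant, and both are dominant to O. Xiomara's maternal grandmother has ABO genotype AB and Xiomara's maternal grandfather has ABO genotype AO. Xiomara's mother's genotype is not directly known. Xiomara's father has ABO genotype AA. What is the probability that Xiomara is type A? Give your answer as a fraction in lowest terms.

Xiomara's mother's ABO genotype from AB × AO: 1/4 AA, 1/4 AB, 1/4 AO, 1/4 BO.
Crossing each possibility with the father AA and summing P(type A): 1/4·1 + 1/4·1/2 + 1/4·1 + 1/4·1/2 = 3/4.

3/4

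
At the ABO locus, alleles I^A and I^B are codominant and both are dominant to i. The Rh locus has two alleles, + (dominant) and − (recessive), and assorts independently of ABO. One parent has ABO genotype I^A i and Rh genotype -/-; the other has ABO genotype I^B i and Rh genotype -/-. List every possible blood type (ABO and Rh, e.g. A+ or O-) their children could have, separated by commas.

O-, A-, B-, AB-

Gametes from I^A i × I^B i give offspring ABO genotypes I^A I^B, I^A i, I^B i, i i, i.e. phenotypes O, A, B, AB.
Rh cross -/- × -/- → phenotypes Rh-.
Combining independently: O-, A-, B-, AB-.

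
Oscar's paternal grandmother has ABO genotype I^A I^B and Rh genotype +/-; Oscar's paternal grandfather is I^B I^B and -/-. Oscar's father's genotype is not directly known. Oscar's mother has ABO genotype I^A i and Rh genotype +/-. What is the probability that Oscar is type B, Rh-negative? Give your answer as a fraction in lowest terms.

Oscar's father's ABO genotype from I^A I^B × I^B I^B: 1/2 I^A I^B, 1/2 I^B I^B.
Crossing each possibility with the mother I^A i and summing P(type B): 1/2·1/4 + 1/2·1/2 = 3/8.
Similarly for Rh via the father's Rh distribution: P(Rh-) = 3/8.
Independent loci: 3/8 × 3/8 = 9/64.

9/64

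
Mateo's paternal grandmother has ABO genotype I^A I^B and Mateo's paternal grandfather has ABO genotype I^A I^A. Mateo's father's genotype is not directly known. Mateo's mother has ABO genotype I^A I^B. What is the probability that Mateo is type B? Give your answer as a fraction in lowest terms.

Mateo's father's ABO genotype from I^A I^B × I^A I^A: 1/2 I^A I^A, 1/2 I^A I^B.
Crossing each possibility with the mother I^A I^B and summing P(type B): 1/2·0 + 1/2·1/4 = 1/8.

1/8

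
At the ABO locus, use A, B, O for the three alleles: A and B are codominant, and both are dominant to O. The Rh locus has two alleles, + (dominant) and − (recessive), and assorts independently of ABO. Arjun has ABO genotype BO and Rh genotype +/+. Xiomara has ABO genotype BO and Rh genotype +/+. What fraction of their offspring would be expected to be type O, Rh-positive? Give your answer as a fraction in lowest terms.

ABO cross BO × BO → offspring phenotypes: 1/4 O, 3/4 B.
Rh cross +/+ × +/+ → 1 Rh+.
Independent loci: P(type O, Rh-positive) = 1/4 × 1 = 1/4.

1/4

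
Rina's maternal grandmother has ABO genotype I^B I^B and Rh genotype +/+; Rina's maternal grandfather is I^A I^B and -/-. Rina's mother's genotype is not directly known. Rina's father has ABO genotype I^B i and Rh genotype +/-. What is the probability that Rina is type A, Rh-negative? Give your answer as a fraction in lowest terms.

Rina's mother's ABO genotype from I^B I^B × I^A I^B: 1/2 I^A I^B, 1/2 I^B I^B.
Crossing each possibility with the father I^B i and summing P(type A): 1/2·1/4 + 1/2·0 = 1/8.
Similarly for Rh via the mother's Rh distribution: P(Rh-) = 1/4.
Independent loci: 1/8 × 1/4 = 1/32.

1/32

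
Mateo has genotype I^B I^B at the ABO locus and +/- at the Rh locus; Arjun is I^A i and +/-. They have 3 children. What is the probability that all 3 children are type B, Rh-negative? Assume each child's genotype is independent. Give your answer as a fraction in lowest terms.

ABO cross I^B I^B × I^A i → 1/2 B, 1/2 AB.
Rh cross +/- × +/- → 3/4 Rh+, 1/4 Rh-; so P(type B, Rh-negative) = 1/2 × 1/4 = 1/8 per child.
All 3 independent: (1/8)^3 = 1/512.

1/512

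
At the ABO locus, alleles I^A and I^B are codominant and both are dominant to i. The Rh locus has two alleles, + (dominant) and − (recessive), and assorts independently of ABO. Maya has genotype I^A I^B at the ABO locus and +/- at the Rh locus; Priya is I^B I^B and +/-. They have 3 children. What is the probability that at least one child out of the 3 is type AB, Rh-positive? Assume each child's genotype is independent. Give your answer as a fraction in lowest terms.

387/512

ABO cross I^A I^B × I^B I^B → 1/2 B, 1/2 AB.
Rh cross +/- × +/- → 3/4 Rh+, 1/4 Rh-; so P(type AB, Rh-positive) = 1/2 × 3/4 = 3/8 per child.
P(none) = (5/8)^3 = 125/512; P(at least one) = 1 − 125/512 = 387/512.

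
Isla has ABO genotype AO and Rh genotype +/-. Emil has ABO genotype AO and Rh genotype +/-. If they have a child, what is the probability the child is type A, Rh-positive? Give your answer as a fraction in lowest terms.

9/16

ABO cross AO × AO → offspring phenotypes: 1/4 O, 3/4 A.
Rh cross +/- × +/- → 3/4 Rh+, 1/4 Rh-.
Independent loci: P(type A, Rh-positive) = 3/4 × 3/4 = 9/16.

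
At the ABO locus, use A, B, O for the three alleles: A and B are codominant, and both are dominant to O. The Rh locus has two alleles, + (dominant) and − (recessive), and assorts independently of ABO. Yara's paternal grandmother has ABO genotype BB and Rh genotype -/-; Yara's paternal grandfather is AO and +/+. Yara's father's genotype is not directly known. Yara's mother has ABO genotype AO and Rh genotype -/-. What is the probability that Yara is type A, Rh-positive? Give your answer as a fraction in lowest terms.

Yara's father's ABO genotype from BB × AO: 1/2 AB, 1/2 BO.
Crossing each possibility with the mother AO and summing P(type A): 1/2·1/2 + 1/2·1/4 = 3/8.
Similarly for Rh via the father's Rh distribution: P(Rh+) = 1/2.
Independent loci: 3/8 × 1/2 = 3/16.

3/16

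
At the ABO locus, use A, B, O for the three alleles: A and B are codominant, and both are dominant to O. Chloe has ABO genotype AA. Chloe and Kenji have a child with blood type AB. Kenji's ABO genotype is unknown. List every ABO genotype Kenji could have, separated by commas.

AB, BB, BO

For each candidate genotype of Kenji, check whether crossing it with AA can produce every observed child phenotype.
  AA → possible child types {A} ✗
  AB → possible child types {A, AB} ✓
  AO → possible child types {A} ✗
  BB → possible child types {AB} ✓
  BO → possible child types {A, AB} ✓
  OO → possible child types {A} ✗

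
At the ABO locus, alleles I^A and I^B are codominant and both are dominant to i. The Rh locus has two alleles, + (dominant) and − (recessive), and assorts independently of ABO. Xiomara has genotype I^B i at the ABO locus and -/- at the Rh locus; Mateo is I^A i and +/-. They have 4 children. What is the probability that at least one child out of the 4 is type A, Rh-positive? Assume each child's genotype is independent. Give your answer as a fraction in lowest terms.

ABO cross I^B i × I^A i → 1/4 O, 1/4 A, 1/4 B, 1/4 AB.
Rh cross -/- × +/- → 1/2 Rh+, 1/2 Rh-; so P(type A, Rh-positive) = 1/4 × 1/2 = 1/8 per child.
P(none) = (7/8)^4 = 2401/4096; P(at least one) = 1 − 2401/4096 = 1695/4096.

1695/4096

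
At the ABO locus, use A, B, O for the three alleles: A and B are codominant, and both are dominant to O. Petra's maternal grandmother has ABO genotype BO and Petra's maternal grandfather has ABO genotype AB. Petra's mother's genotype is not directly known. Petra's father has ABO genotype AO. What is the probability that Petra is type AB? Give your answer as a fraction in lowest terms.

1/4

Petra's mother's ABO genotype from BO × AB: 1/4 AB, 1/4 AO, 1/4 BB, 1/4 BO.
Crossing each possibility with the father AO and summing P(type AB): 1/4·1/4 + 1/4·0 + 1/4·1/2 + 1/4·1/4 = 1/4.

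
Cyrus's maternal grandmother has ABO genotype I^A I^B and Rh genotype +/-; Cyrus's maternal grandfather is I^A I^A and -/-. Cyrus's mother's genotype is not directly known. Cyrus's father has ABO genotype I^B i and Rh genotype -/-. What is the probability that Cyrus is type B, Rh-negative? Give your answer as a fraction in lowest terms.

Cyrus's mother's ABO genotype from I^A I^B × I^A I^A: 1/2 I^A I^A, 1/2 I^A I^B.
Crossing each possibility with the father I^B i and summing P(type B): 1/2·0 + 1/2·1/2 = 1/4.
Similarly for Rh via the mother's Rh distribution: P(Rh-) = 3/4.
Independent loci: 1/4 × 3/4 = 3/16.

3/16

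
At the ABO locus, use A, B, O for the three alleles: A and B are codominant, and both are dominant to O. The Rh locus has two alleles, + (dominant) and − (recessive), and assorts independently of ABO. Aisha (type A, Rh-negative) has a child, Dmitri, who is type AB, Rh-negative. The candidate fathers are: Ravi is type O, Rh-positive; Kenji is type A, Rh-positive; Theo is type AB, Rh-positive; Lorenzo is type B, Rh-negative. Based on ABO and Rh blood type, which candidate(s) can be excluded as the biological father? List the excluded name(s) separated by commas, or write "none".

Ravi, Kenji

A candidate is excluded only if no genotype consistent with his phenotype could produce a type AB, Rh-negative child with a type A, Rh-negative mother.
Ravi (type O, Rh+): no genotype consistent with that phenotype can produce a type-AB Rh- child with a type-A mother.
Kenji (type A, Rh+): no genotype consistent with that phenotype can produce a type-AB Rh- child with a type-A mother.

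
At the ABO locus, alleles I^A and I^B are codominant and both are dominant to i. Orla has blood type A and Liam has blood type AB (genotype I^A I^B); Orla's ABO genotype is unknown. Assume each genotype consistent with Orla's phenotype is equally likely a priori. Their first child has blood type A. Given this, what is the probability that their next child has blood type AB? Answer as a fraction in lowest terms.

3/8

Possible genotypes: Orla ∈ {I^A I^A, I^A i}; Liam ∈ {I^A I^B}.
Weight each parental genotype pair by prior × P(type-A child):
  I^A I^A × I^A I^B: posterior weight 1/2; P(next child type AB) = 1/2.
  I^A i × I^A I^B: posterior weight 1/2; P(next child type AB) = 1/4.
Weighted sum = 3/8.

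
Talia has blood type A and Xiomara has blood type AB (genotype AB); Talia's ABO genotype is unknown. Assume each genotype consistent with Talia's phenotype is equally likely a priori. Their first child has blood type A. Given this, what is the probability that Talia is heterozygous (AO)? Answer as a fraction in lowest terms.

1/2

Possible genotypes: Talia ∈ {AA, AO}; Xiomara ∈ {AB}.
Weight each parental genotype pair by prior × P(type-A child):
  AA × AB: posterior weight 1/2.
  AO × AB: posterior weight 1/2.
Sum the posterior weight over pairs where Talia is AO: 1/2.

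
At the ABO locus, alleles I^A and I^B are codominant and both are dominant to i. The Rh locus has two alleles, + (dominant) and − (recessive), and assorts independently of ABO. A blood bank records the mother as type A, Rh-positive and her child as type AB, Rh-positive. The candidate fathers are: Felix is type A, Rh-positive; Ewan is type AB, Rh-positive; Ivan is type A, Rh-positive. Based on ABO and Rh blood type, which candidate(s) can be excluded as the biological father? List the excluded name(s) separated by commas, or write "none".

Felix, Ivan

A candidate is excluded only if no genotype consistent with his phenotype could produce a type AB, Rh-positive child with a type A, Rh-positive mother.
Felix (type A, Rh+): no genotype consistent with that phenotype can produce a type-AB Rh+ child with a type-A mother.
Ivan (type A, Rh+): no genotype consistent with that phenotype can produce a type-AB Rh+ child with a type-A mother.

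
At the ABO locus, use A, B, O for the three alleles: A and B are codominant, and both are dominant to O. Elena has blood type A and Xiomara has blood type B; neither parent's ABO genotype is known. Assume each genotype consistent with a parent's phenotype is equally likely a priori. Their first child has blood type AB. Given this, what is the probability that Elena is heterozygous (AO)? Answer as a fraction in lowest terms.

Possible genotypes: Elena ∈ {AA, AO}; Xiomara ∈ {BB, BO}.
Weight each parental genotype pair by prior × P(type-AB child):
  AA × BB: posterior weight 4/9.
  AA × BO: posterior weight 2/9.
  AO × BB: posterior weight 2/9.
  AO × BO: posterior weight 1/9.
Sum the posterior weight over pairs where Elena is AO: 1/3.

1/3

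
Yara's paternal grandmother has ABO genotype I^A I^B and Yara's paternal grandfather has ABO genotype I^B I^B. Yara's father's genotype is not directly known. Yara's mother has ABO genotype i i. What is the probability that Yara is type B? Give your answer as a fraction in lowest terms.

Yara's father's ABO genotype from I^A I^B × I^B I^B: 1/2 I^A I^B, 1/2 I^B I^B.
Crossing each possibility with the mother i i and summing P(type B): 1/2·1/2 + 1/2·1 = 3/4.

3/4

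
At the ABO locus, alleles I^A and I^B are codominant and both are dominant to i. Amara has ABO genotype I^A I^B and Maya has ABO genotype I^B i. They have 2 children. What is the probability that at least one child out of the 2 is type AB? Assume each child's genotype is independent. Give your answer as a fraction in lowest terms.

7/16

ABO cross I^A I^B × I^B i → 1/4 A, 1/2 B, 1/4 AB.
So P(type AB) = 1/4 per child.
P(none) = (3/4)^2 = 9/16; P(at least one) = 1 − 9/16 = 7/16.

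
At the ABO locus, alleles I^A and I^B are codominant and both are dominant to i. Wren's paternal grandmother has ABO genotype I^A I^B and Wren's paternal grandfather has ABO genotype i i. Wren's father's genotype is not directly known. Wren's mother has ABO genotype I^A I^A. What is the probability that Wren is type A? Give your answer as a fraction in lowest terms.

Wren's father's ABO genotype from I^A I^B × i i: 1/2 I^A i, 1/2 I^B i.
Crossing each possibility with the mother I^A I^A and summing P(type A): 1/2·1 + 1/2·1/2 = 3/4.

3/4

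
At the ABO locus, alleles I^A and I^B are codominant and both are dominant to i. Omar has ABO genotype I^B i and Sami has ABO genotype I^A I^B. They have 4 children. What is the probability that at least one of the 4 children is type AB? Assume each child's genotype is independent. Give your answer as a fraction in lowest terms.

ABO cross I^B i × I^A I^B → 1/4 A, 1/2 B, 1/4 AB.
So P(type AB) = 1/4 per child.
P(none) = (3/4)^4 = 81/256; P(at least one) = 1 − 81/256 = 175/256.

175/256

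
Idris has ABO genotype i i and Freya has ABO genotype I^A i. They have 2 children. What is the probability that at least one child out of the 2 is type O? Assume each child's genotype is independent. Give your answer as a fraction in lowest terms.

ABO cross i i × I^A i → 1/2 O, 1/2 A.
So P(type O) = 1/2 per child.
P(none) = (1/2)^2 = 1/4; P(at least one) = 1 − 1/4 = 3/4.

3/4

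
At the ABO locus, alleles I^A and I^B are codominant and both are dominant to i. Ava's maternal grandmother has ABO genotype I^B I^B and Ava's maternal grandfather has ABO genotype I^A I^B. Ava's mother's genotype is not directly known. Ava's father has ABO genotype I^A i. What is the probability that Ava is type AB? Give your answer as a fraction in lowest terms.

Ava's mother's ABO genotype from I^B I^B × I^A I^B: 1/2 I^A I^B, 1/2 I^B I^B.
Crossing each possibility with the father I^A i and summing P(type AB): 1/2·1/4 + 1/2·1/2 = 3/8.

3/8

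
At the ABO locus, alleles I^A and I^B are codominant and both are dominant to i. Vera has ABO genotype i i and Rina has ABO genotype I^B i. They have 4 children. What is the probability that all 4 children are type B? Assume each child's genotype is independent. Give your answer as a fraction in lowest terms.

ABO cross i i × I^B i → 1/2 O, 1/2 B.
So P(type B) = 1/2 per child.
All 4 independent: (1/2)^4 = 1/16.

1/16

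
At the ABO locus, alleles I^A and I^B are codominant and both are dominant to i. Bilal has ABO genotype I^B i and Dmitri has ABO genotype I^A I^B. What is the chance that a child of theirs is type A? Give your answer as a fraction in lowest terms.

1/4

ABO cross I^B i × I^A I^B → offspring phenotypes: 1/4 A, 1/2 B, 1/4 AB.
So P(type A) = 1/4.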